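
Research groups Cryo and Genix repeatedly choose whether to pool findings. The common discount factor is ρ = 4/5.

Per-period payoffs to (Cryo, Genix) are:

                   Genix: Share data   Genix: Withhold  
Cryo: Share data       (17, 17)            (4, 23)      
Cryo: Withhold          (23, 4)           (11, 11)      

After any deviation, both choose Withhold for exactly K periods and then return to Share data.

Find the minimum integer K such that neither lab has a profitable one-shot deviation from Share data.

2

Need Σ_{k=1}^{K} ρ^k ≥ (23−17)/(17−11) = 1.0000 at ρ = 4/5.
At K = 1 the sum is 0.8000 < 1.0000; at K = 2 it is 1.4400 ≥ 1.0000.
So the minimum punishment length is K = 2.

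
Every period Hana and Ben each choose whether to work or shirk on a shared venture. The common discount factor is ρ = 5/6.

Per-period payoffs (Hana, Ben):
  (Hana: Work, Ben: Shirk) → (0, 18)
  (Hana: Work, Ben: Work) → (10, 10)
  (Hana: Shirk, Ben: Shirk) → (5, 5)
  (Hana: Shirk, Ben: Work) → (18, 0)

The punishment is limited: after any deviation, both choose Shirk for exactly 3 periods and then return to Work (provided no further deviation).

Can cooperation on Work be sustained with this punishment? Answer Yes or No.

Comparing payoff streams over the 4 periods until play realigns: cooperate → 10(1+ρ+…+ρ^3); deviate → 18 + 5(ρ+…+ρ^3).
Cooperation is sustained iff (10−5)(ρ+…+ρ^3) ≥ 18−10.
ρ+…+ρ^3 = 5/6·(1−(5/6)^3)/(1−5/6) = 2.1065, and (18−10)/(10−5) = 1.6000.
2.1065 ≥ 1.6000, so cooperation is sustainable.

Yes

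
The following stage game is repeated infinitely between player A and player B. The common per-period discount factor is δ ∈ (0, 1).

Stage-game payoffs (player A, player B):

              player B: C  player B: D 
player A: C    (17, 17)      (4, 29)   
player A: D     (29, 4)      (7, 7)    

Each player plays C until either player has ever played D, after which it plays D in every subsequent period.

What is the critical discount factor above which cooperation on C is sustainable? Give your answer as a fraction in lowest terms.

6/11

One-period gain from deviating is 29 − 17 = 12. The loss is 17 − 7 = 10 in every subsequent period, with present value 10·δ/(1−δ).
Deviation is unprofitable when 10·δ/(1−δ) ≥ 12, i.e. δ/(1−δ) ≥ 6/5.
Equivalently δ ≥ 12/(12+10) = 6/11.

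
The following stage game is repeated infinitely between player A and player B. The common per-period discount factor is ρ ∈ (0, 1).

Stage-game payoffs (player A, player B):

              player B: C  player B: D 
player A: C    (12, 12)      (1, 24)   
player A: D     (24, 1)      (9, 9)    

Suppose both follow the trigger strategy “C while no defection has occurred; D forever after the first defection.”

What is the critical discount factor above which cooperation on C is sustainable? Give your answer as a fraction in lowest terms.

4/5

One-period gain from deviating is 24 − 12 = 12. The loss is 12 − 9 = 3 in every subsequent period, with present value 3·ρ/(1−ρ).
Deviation is unprofitable when 3·ρ/(1−ρ) ≥ 12, i.e. ρ/(1−ρ) ≥ 4.
Equivalently ρ ≥ 12/(12+3) = 4/5.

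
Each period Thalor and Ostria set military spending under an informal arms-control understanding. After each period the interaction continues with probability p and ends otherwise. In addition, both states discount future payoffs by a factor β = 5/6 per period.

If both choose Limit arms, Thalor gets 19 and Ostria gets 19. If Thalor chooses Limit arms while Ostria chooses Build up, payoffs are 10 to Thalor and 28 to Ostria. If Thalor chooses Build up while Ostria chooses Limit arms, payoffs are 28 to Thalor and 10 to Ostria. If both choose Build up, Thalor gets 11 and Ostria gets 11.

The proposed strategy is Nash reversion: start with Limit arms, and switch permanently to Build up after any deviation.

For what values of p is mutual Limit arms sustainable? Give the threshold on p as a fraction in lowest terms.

Expected continuation weight on next period's payoff is β·p = 5/6·p, which plays the role of the discount factor.
Cooperation requires 5/6·p ≥ (28−19)/(28−11) = 9/17, hence p ≥ 54/85.

54/85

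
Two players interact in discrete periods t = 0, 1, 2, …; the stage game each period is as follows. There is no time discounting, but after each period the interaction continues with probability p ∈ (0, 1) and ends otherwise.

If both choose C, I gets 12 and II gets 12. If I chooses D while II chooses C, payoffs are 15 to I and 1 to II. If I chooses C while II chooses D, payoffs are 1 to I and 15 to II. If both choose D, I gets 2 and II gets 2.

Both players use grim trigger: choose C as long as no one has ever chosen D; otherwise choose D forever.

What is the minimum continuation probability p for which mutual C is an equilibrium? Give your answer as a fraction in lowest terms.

Expected cooperation value is 12 + p·12 + p²·12 + … = 12/(1−p); deviation gives 15 + p·2/(1−p).
12 ≥ 15(1−p) + 2p ⇒ 13p ≥ 3 ⇒ p ≥ 3/13.

3/13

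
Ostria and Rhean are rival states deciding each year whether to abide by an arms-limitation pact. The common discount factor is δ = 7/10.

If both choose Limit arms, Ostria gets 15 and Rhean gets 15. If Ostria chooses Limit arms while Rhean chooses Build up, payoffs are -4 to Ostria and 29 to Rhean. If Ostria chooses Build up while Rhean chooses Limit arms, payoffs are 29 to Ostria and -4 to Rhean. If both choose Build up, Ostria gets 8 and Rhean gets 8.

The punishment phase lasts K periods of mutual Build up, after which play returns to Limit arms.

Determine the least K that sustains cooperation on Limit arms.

6

No profitable deviation requires (15−8)(δ+…+δ^K) ≥ 29−15, i.e. δ+…+δ^K ≥ 2 ≈ 2.0000.
With δ = 7/10, the partial sums are K=1: 0.7000, K=2: 1.1900, K=3: 1.5330, K=4: 1.7731, K=5: 1.9412, K=6: 2.0588.
K = 6 is the first length at which the sum reaches 2.0000.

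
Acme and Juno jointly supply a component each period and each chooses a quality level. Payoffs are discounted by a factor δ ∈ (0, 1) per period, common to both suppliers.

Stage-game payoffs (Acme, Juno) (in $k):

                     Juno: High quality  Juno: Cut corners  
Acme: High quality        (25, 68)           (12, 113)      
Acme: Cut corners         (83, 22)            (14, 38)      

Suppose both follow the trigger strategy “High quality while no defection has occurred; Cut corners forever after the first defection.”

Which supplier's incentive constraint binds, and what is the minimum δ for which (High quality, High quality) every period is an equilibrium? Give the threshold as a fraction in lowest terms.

Acme's threshold: (83−25)/(83−14) = 58/69.
Juno's threshold: (113−68)/(113−38) = 3/5.
58/69 > 3/5, so Acme binds and δ* = 58/69.

Acme; δ ≥ 58/69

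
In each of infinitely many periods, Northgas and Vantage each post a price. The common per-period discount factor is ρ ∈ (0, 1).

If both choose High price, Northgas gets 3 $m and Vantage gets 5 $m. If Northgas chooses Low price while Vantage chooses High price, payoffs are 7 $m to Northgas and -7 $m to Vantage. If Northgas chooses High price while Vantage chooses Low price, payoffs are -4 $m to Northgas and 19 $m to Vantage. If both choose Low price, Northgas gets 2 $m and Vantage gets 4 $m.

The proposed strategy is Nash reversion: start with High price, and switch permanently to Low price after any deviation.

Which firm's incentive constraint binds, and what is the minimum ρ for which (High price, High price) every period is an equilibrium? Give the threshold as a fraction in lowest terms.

Vantage; ρ ≥ 14/15

Northgas's threshold: (7−3)/(7−2) = 4/5.
Vantage's threshold: (19−5)/(19−4) = 14/15.
4/5 < 14/15, so Vantage binds and ρ* = 14/15.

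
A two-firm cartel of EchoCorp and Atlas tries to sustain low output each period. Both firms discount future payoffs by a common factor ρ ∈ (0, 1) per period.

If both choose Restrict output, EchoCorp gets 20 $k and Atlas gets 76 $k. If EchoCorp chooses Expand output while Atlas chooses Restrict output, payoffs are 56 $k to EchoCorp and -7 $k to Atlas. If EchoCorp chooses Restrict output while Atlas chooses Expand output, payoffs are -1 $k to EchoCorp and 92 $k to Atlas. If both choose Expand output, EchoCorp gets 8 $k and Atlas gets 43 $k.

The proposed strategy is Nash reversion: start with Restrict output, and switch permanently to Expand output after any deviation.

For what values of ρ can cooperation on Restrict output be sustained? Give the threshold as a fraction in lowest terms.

For EchoCorp: deviation gain 56−20 = 36, per-period punishment loss 20−8 = 12. IC gives ρ ≥ 36/48 = 3/4.
For Atlas: gain 16, loss 33 per period, so ρ ≥ 16/49.
The tighter constraint is EchoCorp's, so cooperation needs ρ ≥ 3/4.

3/4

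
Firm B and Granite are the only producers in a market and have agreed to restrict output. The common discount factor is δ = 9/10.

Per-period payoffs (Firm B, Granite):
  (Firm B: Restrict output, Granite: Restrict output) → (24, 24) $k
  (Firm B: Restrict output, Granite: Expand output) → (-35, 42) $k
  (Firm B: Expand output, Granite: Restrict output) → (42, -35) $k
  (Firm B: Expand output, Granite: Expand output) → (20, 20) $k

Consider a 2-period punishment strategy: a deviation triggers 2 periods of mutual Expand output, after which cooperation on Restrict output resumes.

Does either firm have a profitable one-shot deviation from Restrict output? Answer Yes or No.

A one-shot deviation gives 42 now, then 20 for 2 periods, then back to 24.
Gain from deviating: (42−24) today; loss: (24−20) in each of the next 2 periods.
No-deviation condition: (24−20)(δ+…+δ^2) ≥ 42−24, i.e. δ+…+δ^2 ≥ 9/2.
At δ = 9/10: δ+…+δ^2 = 1.7100 < 4.5000.
So cooperation is not sustainable.

Yes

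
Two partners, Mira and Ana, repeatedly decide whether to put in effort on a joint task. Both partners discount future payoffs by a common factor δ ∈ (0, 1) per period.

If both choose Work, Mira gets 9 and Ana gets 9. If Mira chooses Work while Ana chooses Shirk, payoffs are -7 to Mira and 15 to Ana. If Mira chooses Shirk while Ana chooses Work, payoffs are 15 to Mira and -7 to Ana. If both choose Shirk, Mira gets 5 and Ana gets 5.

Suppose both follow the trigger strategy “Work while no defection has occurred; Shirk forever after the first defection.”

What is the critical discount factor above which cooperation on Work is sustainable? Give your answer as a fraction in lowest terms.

Cooperation forever yields 9 each period: 9/(1−δ).
Deviating yields 15 once, then 5 forever: 15 + 5δ/(1−δ).
No profitable deviation requires 9/(1−δ) ≥ 15 + 5δ/(1−δ).
Multiplying by (1−δ): 9 ≥ 15(1−δ) + 5δ = 15 − 10δ.
So 10δ ≥ 6, i.e. δ ≥ 6/10 = 3/5.

3/5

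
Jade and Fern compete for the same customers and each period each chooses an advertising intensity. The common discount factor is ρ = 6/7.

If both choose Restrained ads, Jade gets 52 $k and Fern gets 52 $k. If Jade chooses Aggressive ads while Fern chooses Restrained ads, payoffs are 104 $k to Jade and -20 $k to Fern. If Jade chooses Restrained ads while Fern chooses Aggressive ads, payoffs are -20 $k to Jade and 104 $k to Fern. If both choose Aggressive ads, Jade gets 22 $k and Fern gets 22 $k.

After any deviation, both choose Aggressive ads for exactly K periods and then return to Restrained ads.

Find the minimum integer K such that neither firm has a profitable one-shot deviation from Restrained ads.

IC: ρ(1−ρ^K)/(1−ρ) ≥ (104−52)/(52−22) = 26/15.
With ρ = 6/7: need 1 − ρ^K ≥ 26/15·(1−6/7)/(6/7), i.e. ρ^K ≤ 0.7111.
Since (6/7)^2 = 0.7347 and (6/7)^3 = 0.6297, the smallest such K is 3.

3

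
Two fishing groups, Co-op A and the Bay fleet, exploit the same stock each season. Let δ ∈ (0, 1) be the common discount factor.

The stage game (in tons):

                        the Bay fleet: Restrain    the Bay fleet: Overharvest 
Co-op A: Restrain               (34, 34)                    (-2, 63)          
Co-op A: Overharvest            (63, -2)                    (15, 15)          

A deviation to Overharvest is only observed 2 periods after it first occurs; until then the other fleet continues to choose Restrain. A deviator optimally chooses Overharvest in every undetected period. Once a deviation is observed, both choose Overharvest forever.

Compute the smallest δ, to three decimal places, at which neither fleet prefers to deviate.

The best deviation is to choose Overharvest for all 2 undetected periods, earning 63 each, then 15 forever once detected.
Deviation value: 63(1−δ^2)/(1−δ) + 15δ^2/(1−δ); cooperation value: 34/(1−δ).
IC: 34 ≥ 63(1−δ^2) + 15δ^2 = 63 − 48δ^2.
So δ^2 ≥ 29/48, giving δ ≥ (29/48)^(1/2) ≈ 0.777.

0.777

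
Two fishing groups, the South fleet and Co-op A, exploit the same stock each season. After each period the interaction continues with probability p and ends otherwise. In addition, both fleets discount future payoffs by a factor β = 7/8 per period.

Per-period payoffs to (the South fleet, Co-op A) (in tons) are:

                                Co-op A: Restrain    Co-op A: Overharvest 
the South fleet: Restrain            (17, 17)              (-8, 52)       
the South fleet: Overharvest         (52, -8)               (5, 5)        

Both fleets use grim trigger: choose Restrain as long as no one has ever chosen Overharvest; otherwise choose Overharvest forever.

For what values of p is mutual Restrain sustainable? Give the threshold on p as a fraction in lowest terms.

40/47

With continuation probability p and discount β, the effective per-period discount factor is βp.
Grim-trigger IC: βp ≥ (52−17)/(52−5) = 35/47.
So p ≥ (35/47)/(7/8) = 40/47.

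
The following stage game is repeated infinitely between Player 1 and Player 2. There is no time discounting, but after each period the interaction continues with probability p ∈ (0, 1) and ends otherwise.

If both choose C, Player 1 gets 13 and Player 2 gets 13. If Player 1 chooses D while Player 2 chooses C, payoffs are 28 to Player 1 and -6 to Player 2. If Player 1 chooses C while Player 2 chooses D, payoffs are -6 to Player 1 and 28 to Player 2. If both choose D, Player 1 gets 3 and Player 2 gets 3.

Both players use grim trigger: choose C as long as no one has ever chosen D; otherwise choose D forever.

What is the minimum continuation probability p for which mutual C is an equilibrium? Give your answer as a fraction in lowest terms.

3/5

With no time discounting, the continuation probability p plays the role of the discount factor.
Grim-trigger IC: 13/(1−p) ≥ 28 + 3p/(1−p) ⇒ p ≥ (28−13)/(28−3) = 3/5.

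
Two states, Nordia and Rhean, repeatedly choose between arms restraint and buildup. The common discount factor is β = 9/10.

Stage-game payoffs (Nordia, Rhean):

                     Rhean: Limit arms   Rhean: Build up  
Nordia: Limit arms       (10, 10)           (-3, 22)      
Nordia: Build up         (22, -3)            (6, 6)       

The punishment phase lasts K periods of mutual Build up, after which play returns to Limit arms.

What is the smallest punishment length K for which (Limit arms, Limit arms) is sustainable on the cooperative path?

4

Need Σ_{k=1}^{K} β^k ≥ (22−10)/(10−6) = 3.0000 at β = 9/10.
At K = 3 the sum is 2.4390 < 3.0000; at K = 4 it is 3.0951 ≥ 3.0000.
So the minimum punishment length is K = 4.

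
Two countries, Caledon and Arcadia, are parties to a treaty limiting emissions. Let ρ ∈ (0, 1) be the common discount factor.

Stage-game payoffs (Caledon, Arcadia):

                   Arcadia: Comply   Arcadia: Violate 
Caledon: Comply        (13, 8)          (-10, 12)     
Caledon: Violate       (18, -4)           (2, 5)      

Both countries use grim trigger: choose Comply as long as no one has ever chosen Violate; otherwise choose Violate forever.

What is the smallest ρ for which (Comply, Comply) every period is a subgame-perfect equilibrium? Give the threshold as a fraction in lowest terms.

4/7

Caledon: cooperation gives 13 each period; deviation gives 18 once then 2 forever.
  13/(1−ρ) ≥ 18 + 2ρ/(1−ρ) ⇒ ρ ≥ 5/16.
Arcadia: cooperation gives 8 each period; deviation gives 12 once then 5 forever.
  ρ ≥ 4/7.
Both must hold, so the binding constraint is Arcadia's: ρ ≥ 4/7.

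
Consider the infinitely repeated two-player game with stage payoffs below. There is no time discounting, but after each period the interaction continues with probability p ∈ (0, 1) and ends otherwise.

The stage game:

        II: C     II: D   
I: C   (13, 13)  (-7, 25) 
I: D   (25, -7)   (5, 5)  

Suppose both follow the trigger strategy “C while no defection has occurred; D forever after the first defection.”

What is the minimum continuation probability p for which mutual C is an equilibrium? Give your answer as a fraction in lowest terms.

Expected cooperation value is 13 + p·13 + p²·13 + … = 13/(1−p); deviation gives 25 + p·5/(1−p).
13 ≥ 25(1−p) + 5p ⇒ 20p ≥ 12 ⇒ p ≥ 12/20 = 3/5.

3/5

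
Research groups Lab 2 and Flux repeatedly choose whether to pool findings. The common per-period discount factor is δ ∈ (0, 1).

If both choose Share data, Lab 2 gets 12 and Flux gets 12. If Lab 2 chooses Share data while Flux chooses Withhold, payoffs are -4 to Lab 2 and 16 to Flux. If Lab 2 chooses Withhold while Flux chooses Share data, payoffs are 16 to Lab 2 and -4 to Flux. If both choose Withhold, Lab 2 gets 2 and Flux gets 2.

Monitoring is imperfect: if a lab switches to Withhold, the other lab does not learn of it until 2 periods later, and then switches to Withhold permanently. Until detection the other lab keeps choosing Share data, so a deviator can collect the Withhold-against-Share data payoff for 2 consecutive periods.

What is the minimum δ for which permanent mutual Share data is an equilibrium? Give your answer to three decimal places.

The best deviation is to choose Withhold for all 2 undetected periods, earning 16 each, then 2 forever once detected.
Deviation value: 16(1−δ^2)/(1−δ) + 2δ^2/(1−δ); cooperation value: 12/(1−δ).
IC: 12 ≥ 16(1−δ^2) + 2δ^2 = 16 − 14δ^2.
So δ^2 ≥ 4/14 = 2/7, giving δ ≥ (2/7)^(1/2) ≈ 0.535.

0.535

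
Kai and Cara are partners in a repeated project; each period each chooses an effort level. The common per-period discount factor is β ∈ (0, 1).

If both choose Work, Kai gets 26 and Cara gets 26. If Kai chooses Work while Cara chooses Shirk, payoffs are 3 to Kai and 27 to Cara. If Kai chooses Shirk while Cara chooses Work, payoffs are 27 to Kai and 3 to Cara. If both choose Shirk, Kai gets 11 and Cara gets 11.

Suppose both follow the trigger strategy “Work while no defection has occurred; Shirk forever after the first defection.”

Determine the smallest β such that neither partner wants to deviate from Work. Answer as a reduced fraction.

Under grim trigger the critical discount factor is (T−C)/(T−P) with T = 27, C = 26, P = 11.
β* = (27−26)/(27−11) = 1/16.

1/16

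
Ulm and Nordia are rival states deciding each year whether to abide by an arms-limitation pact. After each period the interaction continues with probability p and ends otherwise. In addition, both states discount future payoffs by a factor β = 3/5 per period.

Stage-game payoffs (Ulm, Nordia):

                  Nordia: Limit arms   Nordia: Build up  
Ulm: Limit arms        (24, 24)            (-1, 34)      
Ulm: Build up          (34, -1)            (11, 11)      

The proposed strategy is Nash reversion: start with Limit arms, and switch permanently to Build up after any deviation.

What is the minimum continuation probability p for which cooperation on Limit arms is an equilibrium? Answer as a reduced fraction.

Expected continuation weight on next period's payoff is β·p = 3/5·p, which plays the role of the discount factor.
Cooperation requires 3/5·p ≥ (34−24)/(34−11) = 10/23, hence p ≥ 50/69.

50/69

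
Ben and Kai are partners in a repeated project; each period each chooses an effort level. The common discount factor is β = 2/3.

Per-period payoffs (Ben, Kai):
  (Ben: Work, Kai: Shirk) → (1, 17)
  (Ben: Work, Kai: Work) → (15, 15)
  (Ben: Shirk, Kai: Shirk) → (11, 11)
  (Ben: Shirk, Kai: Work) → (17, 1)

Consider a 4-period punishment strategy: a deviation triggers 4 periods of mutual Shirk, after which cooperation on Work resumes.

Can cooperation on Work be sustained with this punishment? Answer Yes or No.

Yes

Comparing payoff streams over the 5 periods until play realigns: cooperate → 15(1+β+…+β^4); deviate → 17 + 11(β+…+β^4).
Cooperation is sustained iff (15−11)(β+…+β^4) ≥ 17−15.
β+…+β^4 = 2/3·(1−(2/3)^4)/(1−2/3) = 1.6049, and (17−15)/(15−11) = 0.5000.
1.6049 ≥ 0.5000, so cooperation is sustainable.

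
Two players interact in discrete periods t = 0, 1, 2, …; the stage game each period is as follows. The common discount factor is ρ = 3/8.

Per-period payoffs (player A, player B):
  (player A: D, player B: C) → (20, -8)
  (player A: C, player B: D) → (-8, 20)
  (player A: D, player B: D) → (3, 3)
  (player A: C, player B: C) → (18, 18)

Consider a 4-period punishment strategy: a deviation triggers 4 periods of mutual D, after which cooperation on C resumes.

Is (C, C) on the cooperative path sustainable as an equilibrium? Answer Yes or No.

Yes

Comparing payoff streams over the 5 periods until play realigns: cooperate → 18(1+ρ+…+ρ^4); deviate → 20 + 3(ρ+…+ρ^4).
Cooperation is sustained iff (18−3)(ρ+…+ρ^4) ≥ 20−18.
ρ+…+ρ^4 = 3/8·(1−(3/8)^4)/(1−3/8) = 0.5881, and (20−18)/(18−3) = 0.1333.
0.5881 ≥ 0.1333, so cooperation is sustainable.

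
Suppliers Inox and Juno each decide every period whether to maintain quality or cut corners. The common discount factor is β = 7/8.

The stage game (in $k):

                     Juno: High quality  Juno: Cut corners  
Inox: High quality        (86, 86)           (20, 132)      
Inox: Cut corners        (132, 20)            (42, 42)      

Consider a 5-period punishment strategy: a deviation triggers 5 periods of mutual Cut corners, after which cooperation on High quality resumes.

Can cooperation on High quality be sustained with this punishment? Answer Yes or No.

Yes

IC: β+…+β^5 ≥ (132−86)/(86−42) = 23/22.
At β = 7/8: partial sum = 3.4096 ≥ 1.0455. Cooperation sustainable.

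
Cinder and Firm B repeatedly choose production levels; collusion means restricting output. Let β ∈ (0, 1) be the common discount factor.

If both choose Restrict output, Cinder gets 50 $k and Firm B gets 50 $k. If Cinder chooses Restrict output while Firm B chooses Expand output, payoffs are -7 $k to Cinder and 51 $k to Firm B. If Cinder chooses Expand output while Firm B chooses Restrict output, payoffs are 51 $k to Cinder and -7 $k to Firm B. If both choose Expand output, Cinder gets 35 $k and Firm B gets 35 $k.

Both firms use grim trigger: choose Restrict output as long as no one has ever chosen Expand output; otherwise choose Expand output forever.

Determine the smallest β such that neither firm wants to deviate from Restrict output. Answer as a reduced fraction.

1/16

One-period gain from deviating is 51 − 50 = 1. The loss is 50 − 35 = 15 in every subsequent period, with present value 15·β/(1−β).
Deviation is unprofitable when 15·β/(1−β) ≥ 1, i.e. β/(1−β) ≥ 1/15.
Equivalently β ≥ 1/(1+15) = 1/16.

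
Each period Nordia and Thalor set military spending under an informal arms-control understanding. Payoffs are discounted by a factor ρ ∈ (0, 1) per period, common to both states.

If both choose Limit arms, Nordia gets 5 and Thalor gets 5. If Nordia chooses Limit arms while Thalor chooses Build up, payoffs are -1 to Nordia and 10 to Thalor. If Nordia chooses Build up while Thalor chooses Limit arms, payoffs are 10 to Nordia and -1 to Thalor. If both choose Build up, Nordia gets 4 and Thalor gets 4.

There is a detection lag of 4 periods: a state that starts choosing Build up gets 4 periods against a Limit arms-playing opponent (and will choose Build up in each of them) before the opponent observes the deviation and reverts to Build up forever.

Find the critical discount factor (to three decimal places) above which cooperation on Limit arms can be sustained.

0.955

Deviating for the 4 undetected periods gains 10−5 = 5 per period over cooperation, then loses 5−4 = 1 per period forever once punishment starts.
Gain: 5(1 + ρ + … + ρ^3); loss: 1·ρ^4/(1−ρ).
No profitable deviation ⇔ 5(1−ρ^4) ≤ 1·ρ^4, i.e. ρ^4 ≥ 5/(5+1) = 5/6.
Hence ρ ≥ (5/6)^(1/4) ≈ 0.955.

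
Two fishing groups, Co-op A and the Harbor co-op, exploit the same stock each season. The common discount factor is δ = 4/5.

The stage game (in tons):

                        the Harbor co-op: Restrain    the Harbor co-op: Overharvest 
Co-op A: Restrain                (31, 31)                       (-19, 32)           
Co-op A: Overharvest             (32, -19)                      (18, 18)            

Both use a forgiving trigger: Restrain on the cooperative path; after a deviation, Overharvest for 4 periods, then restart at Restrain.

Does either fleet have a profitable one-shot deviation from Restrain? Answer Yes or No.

IC: δ+…+δ^4 ≥ (32−31)/(31−18) = 1/13.
At δ = 4/5: partial sum = 2.3616 ≥ 0.0769. Cooperation sustainable.

No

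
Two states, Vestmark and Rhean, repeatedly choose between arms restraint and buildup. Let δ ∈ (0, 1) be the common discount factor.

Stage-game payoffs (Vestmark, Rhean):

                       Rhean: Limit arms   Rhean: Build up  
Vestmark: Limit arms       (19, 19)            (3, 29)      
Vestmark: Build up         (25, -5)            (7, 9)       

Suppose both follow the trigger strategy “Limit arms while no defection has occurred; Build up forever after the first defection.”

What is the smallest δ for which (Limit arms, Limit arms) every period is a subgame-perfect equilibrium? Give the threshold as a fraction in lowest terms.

1/2

Vestmark: cooperation gives 19 each period; deviation gives 25 once then 7 forever.
  19/(1−δ) ≥ 25 + 7δ/(1−δ) ⇒ δ ≥ 6/18 = 1/3.
Rhean: cooperation gives 19 each period; deviation gives 29 once then 9 forever.
  δ ≥ 10/20 = 1/2.
Both must hold, so the binding constraint is Rhean's: δ ≥ 1/2.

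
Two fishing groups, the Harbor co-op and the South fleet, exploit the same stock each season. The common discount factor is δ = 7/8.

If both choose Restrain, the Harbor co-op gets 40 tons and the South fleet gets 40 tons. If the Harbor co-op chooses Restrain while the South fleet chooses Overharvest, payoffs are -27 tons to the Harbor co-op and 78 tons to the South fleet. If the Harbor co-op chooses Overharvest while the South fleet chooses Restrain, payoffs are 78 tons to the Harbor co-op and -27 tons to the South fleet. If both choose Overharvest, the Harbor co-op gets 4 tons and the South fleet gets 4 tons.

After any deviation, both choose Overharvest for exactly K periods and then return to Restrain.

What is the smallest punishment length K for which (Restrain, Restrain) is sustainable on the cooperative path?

No profitable deviation requires (40−4)(δ+…+δ^K) ≥ 78−40, i.e. δ+…+δ^K ≥ 19/18 ≈ 1.0556.
With δ = 7/8, the partial sums are K=1: 0.8750, K=2: 1.6406.
K = 2 is the first length at which the sum reaches 1.0556.

2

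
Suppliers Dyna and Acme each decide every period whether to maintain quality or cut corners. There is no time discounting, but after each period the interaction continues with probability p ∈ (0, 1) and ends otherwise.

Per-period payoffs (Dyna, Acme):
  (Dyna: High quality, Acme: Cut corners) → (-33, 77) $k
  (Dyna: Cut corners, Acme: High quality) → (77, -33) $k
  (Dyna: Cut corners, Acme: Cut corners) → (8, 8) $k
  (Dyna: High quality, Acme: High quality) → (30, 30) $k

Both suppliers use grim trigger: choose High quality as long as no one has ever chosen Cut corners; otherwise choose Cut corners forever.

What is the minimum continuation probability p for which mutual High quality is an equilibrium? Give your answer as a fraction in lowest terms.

With no time discounting, the continuation probability p plays the role of the discount factor.
Grim-trigger IC: 30/(1−p) ≥ 77 + 8p/(1−p) ⇒ p ≥ (77−30)/(77−8) = 47/69.

47/69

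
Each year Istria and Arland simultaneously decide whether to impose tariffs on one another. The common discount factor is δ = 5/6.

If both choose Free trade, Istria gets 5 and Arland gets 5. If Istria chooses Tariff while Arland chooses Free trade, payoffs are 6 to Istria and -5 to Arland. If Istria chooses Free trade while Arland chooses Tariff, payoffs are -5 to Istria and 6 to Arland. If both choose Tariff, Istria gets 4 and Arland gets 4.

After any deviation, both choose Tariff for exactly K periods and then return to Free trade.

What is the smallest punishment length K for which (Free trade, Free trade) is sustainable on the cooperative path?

2

IC: δ(1−δ^K)/(1−δ) ≥ (6−5)/(5−4) = 1.
With δ = 5/6: need 1 − δ^K ≥ 1·(1−5/6)/(5/6), i.e. δ^K ≤ 0.8000.
Since (5/6)^1 = 0.8333 and (5/6)^2 = 0.6944, the smallest such K is 2.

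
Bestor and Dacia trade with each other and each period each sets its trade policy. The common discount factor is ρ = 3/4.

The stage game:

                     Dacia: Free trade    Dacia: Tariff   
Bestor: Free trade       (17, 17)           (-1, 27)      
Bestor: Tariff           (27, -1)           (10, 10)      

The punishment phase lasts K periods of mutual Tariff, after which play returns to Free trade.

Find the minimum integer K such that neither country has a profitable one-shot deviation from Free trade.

3

No profitable deviation requires (17−10)(ρ+…+ρ^K) ≥ 27−17, i.e. ρ+…+ρ^K ≥ 10/7 ≈ 1.4286.
With ρ = 3/4, the partial sums are K=1: 0.7500, K=2: 1.3125, K=3: 1.7344.
K = 3 is the first length at which the sum reaches 1.4286.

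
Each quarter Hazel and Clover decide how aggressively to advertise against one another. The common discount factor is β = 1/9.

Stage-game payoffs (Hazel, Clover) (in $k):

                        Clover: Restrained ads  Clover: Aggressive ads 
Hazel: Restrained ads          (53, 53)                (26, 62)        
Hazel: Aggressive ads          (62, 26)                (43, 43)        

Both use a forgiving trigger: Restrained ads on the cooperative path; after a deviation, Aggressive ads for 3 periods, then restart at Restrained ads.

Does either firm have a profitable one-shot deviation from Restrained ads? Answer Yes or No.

IC: β+…+β^3 ≥ (62−53)/(53−43) = 9/10.
At β = 1/9: partial sum = 0.1248 < 0.9000. Cooperation not sustainable.

Yes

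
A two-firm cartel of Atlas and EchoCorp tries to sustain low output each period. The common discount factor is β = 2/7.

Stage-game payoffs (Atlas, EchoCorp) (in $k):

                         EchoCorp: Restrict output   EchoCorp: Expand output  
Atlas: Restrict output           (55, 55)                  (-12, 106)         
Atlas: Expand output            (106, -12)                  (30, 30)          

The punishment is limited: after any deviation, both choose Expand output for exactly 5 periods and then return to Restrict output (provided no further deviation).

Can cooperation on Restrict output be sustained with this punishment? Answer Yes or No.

No

IC: β+…+β^5 ≥ (106−55)/(55−30) = 51/25.
At β = 2/7: partial sum = 0.3992 < 2.0400. Cooperation not sustainable.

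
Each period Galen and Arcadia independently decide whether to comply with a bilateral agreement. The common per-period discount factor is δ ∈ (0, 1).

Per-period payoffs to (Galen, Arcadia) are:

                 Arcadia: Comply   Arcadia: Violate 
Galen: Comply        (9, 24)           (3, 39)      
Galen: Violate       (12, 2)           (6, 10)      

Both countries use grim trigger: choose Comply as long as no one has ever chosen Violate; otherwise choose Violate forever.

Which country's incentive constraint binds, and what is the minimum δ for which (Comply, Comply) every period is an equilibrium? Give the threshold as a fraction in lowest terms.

Arcadia; δ ≥ 15/29

Galen's threshold: (12−9)/(12−6) = 1/2.
Arcadia's threshold: (39−24)/(39−10) = 15/29.
1/2 < 15/29, so Arcadia binds and δ* = 15/29.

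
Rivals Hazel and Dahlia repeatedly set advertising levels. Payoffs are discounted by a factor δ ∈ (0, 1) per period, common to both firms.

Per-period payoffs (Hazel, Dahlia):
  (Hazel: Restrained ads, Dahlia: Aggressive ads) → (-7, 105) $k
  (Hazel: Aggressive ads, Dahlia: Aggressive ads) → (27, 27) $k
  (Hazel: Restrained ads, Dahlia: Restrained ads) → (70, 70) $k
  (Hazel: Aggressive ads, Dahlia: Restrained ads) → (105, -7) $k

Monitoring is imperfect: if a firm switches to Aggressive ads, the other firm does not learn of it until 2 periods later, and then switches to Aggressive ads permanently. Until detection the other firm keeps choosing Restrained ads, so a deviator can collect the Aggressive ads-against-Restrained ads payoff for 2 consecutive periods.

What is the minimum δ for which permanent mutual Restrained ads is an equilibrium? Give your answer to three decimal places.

The best deviation is to choose Aggressive ads for all 2 undetected periods, earning 105 each, then 27 forever once detected.
Deviation value: 105(1−δ^2)/(1−δ) + 27δ^2/(1−δ); cooperation value: 70/(1−δ).
IC: 70 ≥ 105(1−δ^2) + 27δ^2 = 105 − 78δ^2.
So δ^2 ≥ 35/78, giving δ ≥ (35/78)^(1/2) ≈ 0.670.

0.670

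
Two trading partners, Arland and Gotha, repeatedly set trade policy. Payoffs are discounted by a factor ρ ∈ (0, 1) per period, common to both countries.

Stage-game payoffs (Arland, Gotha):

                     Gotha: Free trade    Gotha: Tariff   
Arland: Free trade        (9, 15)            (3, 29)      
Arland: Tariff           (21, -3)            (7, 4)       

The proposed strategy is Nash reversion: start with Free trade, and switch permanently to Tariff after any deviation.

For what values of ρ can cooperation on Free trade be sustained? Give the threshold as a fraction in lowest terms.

6/7

For Arland: deviation gain 21−9 = 12, per-period punishment loss 9−7 = 2. IC gives ρ ≥ 12/14 = 6/7.
For Gotha: gain 14, loss 11 per period, so ρ ≥ 14/25.
The tighter constraint is Arland's, so cooperation needs ρ ≥ 6/7.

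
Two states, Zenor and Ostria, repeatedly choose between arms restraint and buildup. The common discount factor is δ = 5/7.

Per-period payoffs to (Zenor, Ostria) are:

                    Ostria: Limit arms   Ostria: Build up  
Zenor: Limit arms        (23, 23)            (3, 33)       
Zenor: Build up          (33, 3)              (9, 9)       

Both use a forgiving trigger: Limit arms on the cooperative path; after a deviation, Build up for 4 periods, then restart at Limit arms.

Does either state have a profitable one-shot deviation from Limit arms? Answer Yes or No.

No

Comparing payoff streams over the 5 periods until play realigns: cooperate → 23(1+δ+…+δ^4); deviate → 33 + 9(δ+…+δ^4).
Cooperation is sustained iff (23−9)(δ+…+δ^4) ≥ 33−23.
δ+…+δ^4 = 5/7·(1−(5/7)^4)/(1−5/7) = 1.8492, and (33−23)/(23−9) = 0.7143.
1.8492 ≥ 0.7143, so cooperation is sustainable.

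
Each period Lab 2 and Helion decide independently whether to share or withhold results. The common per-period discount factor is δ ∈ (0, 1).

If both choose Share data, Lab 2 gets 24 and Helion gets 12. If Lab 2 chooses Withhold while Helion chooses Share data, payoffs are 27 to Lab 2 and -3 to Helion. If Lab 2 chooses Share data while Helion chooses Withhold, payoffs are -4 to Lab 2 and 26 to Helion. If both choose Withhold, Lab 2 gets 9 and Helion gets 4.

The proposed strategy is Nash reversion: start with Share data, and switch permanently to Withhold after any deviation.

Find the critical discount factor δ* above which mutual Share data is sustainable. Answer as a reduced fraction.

Lab 2: cooperation gives 24 each period; deviation gives 27 once then 9 forever.
  24/(1−δ) ≥ 27 + 9δ/(1−δ) ⇒ δ ≥ 3/18 = 1/6.
Helion: cooperation gives 12 each period; deviation gives 26 once then 4 forever.
  δ ≥ 14/22 = 7/11.
Both must hold, so the binding constraint is Helion's: δ ≥ 7/11.

7/11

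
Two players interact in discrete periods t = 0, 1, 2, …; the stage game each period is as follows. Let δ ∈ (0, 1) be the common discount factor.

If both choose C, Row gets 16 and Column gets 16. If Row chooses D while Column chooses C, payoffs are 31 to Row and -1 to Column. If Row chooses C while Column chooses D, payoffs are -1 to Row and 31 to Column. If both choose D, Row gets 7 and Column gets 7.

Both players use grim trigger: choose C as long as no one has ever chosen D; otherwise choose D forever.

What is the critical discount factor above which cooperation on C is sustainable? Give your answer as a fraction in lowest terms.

5/8

16/(1−δ) ≥ 31 + 7δ/(1−δ)
16 ≥ 31 − 24δ
δ ≥ 15/24 = 5/8.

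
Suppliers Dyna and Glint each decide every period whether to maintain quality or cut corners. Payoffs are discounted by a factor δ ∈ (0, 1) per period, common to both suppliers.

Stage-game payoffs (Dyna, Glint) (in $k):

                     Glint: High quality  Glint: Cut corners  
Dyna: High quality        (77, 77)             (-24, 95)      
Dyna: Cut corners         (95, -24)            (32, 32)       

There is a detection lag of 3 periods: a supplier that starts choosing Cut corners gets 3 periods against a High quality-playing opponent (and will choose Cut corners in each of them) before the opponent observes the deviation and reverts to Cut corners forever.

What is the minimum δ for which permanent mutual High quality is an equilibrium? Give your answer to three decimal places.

A deviator earns 95 for 3 periods, then 32 forever; cooperating earns 77 forever. Multiplying the IC by (1−δ):
77 ≥ 95(1−δ^3) + 32δ^3, so 63·δ^3 ≥ 18 and δ^3 ≥ 2/7.
δ ≥ (2/7)^(1/3) ≈ 0.659.

0.659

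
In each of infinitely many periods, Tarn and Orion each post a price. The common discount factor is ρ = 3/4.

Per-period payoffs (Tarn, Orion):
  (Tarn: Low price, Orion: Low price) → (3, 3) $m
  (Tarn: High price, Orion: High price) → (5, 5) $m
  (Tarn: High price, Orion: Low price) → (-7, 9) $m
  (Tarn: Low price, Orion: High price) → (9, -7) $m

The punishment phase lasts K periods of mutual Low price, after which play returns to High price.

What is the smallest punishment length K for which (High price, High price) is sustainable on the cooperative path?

4

Need Σ_{k=1}^{K} ρ^k ≥ (9−5)/(5−3) = 2.0000 at ρ = 3/4.
At K = 3 the sum is 1.7344 < 2.0000; at K = 4 it is 2.0508 ≥ 2.0000.
So the minimum punishment length is K = 4.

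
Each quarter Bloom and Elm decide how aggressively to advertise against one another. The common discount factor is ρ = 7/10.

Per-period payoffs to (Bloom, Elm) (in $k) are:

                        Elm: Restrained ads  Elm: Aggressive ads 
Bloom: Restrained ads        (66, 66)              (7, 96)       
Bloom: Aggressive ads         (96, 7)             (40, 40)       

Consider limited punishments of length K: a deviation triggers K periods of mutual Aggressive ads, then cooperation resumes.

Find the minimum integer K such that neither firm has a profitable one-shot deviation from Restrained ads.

No profitable deviation requires (66−40)(ρ+…+ρ^K) ≥ 96−66, i.e. ρ+…+ρ^K ≥ 15/13 ≈ 1.1538.
With ρ = 7/10, the partial sums are K=1: 0.7000, K=2: 1.1900.
K = 2 is the first length at which the sum reaches 1.1538.

2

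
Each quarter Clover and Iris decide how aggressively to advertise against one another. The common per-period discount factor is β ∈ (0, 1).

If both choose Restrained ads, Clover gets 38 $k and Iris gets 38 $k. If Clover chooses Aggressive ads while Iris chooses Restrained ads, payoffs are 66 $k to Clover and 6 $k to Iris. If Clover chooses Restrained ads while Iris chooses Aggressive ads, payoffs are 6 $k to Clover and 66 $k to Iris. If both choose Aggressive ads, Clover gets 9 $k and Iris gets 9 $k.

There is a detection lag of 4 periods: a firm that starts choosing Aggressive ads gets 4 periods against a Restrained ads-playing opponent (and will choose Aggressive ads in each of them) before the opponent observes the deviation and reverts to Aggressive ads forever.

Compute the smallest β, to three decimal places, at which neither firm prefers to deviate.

0.837

The best deviation is to choose Aggressive ads for all 4 undetected periods, earning 66 each, then 9 forever once detected.
Deviation value: 66(1−β^4)/(1−β) + 9β^4/(1−β); cooperation value: 38/(1−β).
IC: 38 ≥ 66(1−β^4) + 9β^4 = 66 − 57β^4.
So β^4 ≥ 28/57, giving β ≥ (28/57)^(1/4) ≈ 0.837.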